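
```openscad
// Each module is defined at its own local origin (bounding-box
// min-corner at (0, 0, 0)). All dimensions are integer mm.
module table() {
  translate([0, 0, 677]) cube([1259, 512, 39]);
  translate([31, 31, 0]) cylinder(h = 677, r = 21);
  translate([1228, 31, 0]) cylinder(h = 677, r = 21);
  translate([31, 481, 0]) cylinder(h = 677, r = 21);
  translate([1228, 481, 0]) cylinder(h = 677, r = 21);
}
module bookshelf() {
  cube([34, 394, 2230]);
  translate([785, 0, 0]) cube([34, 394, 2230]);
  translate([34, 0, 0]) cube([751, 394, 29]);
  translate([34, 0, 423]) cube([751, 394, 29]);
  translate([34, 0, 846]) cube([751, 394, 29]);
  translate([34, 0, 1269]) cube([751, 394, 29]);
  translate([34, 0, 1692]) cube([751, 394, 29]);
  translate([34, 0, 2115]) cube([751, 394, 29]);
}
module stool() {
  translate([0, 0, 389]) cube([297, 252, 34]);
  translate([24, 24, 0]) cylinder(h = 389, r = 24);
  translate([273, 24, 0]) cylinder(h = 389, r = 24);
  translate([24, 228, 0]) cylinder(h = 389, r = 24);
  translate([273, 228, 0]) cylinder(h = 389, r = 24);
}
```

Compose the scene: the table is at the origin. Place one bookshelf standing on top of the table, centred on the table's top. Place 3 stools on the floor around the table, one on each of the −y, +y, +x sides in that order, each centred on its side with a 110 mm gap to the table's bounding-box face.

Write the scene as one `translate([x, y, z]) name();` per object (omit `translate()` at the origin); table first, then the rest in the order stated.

table();
translate([220, 59, 716]) bookshelf();
translate([481, -362, 0]) stool();
translate([481, 622, 0]) stool();
translate([1369, 130, 0]) stool();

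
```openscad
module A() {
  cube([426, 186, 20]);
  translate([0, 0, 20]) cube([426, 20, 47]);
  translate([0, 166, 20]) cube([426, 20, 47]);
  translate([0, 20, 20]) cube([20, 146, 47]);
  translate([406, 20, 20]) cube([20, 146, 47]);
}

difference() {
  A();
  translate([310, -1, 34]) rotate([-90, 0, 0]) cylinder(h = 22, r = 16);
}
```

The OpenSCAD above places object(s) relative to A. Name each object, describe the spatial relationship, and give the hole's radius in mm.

The subtracted cylinder has r = 16 mm.

A is an open box. The open box has a circular hole through its front wall. The hole's radius is 16 mm.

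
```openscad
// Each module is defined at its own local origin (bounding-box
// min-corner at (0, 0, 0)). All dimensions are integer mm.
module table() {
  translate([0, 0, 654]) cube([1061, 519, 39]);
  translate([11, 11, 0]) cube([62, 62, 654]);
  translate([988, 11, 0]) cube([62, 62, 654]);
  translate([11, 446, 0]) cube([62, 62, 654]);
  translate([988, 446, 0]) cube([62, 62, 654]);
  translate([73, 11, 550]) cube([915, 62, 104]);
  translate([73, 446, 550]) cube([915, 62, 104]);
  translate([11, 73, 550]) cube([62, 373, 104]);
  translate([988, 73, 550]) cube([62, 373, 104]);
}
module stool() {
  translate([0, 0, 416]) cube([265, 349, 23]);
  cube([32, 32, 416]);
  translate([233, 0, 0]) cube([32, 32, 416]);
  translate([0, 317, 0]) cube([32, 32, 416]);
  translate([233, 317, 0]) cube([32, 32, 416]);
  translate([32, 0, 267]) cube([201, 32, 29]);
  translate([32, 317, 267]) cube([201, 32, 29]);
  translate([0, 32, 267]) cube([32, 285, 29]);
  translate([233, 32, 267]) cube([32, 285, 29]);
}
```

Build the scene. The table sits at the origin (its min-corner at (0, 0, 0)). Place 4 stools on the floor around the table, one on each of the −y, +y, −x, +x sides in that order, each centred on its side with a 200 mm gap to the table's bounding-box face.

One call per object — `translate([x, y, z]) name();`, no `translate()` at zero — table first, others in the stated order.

table();
translate([398, -549, 0]) stool();
translate([398, 719, 0]) stool();
translate([-465, 85, 0]) stool();
translate([1261, 85, 0]) stool();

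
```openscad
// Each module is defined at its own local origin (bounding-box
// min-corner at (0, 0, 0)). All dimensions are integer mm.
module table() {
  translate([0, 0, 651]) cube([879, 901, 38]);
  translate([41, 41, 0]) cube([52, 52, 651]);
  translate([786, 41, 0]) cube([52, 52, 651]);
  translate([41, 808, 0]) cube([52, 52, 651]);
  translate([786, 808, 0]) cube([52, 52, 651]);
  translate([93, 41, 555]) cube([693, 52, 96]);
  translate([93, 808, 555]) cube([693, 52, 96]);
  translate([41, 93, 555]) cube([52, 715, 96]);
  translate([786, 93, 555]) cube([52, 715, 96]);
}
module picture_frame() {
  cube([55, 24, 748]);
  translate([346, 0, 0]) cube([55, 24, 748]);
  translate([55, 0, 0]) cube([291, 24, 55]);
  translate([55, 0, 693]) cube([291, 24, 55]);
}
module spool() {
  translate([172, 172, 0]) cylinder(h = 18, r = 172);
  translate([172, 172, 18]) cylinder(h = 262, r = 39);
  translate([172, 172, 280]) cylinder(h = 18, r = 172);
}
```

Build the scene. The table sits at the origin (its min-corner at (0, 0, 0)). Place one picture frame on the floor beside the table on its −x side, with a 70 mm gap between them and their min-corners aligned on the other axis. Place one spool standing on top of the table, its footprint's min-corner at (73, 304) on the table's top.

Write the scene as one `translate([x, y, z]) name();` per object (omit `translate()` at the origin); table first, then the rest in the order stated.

table();
translate([-471, 0, 0]) picture_frame();
translate([73, 304, 689]) spool();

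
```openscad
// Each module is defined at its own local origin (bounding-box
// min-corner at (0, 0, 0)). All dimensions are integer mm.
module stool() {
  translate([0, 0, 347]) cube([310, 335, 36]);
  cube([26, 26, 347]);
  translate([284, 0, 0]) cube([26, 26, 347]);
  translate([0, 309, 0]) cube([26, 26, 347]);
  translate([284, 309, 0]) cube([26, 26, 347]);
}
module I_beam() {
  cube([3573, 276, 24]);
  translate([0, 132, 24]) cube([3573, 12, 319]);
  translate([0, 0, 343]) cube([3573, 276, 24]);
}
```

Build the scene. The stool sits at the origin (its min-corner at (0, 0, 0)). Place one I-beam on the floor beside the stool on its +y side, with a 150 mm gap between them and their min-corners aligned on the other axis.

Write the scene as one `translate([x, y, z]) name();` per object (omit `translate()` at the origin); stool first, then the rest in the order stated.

stool();
translate([0, 485, 0]) I_beam();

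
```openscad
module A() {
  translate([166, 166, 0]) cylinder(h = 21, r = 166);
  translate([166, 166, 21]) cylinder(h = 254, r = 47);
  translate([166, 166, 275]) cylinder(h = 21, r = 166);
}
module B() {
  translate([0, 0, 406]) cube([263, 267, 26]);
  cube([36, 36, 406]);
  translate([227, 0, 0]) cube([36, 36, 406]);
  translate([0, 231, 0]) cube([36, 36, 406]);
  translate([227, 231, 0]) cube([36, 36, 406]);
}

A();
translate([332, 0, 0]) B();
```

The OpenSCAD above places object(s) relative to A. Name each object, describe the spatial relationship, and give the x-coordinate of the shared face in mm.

A is a spool. B is a stool. The stool is against the spool's +x side, with their −y faces flush. The x-coordinate of the shared face is 332 mm.

The spool's +x face and the stool's −x face are both at x = 332 mm.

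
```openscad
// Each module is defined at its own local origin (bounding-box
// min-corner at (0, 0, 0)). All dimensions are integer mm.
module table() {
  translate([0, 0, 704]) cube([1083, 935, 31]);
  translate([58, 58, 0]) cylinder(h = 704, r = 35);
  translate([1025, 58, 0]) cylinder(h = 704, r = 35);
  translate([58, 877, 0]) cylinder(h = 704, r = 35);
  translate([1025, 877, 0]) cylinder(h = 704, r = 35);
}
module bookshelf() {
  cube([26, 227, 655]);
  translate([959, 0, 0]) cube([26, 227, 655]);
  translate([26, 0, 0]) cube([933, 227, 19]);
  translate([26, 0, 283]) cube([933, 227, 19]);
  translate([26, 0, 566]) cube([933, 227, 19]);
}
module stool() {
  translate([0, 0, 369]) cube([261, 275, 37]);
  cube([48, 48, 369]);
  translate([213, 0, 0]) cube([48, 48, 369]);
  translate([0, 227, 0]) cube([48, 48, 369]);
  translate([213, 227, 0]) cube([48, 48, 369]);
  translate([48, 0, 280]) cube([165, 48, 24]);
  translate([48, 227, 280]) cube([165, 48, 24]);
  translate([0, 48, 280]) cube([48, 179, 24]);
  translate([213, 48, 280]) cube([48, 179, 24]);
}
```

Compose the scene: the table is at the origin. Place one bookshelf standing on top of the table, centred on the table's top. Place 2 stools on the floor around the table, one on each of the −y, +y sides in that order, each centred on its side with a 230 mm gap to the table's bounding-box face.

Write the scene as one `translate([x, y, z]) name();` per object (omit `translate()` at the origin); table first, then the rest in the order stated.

table();
translate([49, 354, 735]) bookshelf();
translate([411, -505, 0]) stool();
translate([411, 1165, 0]) stool();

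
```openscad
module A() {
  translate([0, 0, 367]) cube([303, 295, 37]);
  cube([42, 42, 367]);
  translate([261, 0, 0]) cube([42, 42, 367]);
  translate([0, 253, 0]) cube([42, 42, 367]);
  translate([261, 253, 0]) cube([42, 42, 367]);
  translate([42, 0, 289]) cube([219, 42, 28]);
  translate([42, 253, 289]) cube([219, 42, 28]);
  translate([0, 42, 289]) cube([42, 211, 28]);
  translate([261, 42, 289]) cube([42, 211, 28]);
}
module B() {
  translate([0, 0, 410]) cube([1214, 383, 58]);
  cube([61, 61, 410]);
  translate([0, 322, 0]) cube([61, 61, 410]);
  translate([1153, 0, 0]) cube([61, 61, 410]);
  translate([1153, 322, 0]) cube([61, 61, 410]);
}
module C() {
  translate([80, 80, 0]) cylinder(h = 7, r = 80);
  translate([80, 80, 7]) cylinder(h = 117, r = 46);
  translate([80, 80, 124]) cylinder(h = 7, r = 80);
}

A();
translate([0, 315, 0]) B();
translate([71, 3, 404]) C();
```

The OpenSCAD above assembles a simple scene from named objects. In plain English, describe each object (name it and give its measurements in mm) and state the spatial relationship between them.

A is a simple wooden stool: a rectangular seat 303 mm (x) by 295 mm (y), 37 mm thick, top face at z = 404 mm, on four square legs, each 42×42 mm in cross-section. The legs rest on z = 0, each flush with a corner of the seat. Four stretchers, 42 mm wide and 28 mm tall, connect adjacent legs with their undersides at z = 289 mm, each running between the inner faces of the legs it joins and aligned with the legs' outer faces on the other axis.

B is a bench: a 1214×383 mm seat slab, 58 mm thick, top at z = 468 mm, on four 61×61 mm square legs flush with the seat corners and standing on z = 0.

C is a spool: two coaxial disc flanges of radius 80 mm and thickness 7 mm, joined by a core cylinder of radius 46 mm and height 117 mm. The lower flange rests on z = 0 and the three cylinders share a vertical axis.

The bench is on the floor beside the stool on its +y side. The spool is on top of the stool.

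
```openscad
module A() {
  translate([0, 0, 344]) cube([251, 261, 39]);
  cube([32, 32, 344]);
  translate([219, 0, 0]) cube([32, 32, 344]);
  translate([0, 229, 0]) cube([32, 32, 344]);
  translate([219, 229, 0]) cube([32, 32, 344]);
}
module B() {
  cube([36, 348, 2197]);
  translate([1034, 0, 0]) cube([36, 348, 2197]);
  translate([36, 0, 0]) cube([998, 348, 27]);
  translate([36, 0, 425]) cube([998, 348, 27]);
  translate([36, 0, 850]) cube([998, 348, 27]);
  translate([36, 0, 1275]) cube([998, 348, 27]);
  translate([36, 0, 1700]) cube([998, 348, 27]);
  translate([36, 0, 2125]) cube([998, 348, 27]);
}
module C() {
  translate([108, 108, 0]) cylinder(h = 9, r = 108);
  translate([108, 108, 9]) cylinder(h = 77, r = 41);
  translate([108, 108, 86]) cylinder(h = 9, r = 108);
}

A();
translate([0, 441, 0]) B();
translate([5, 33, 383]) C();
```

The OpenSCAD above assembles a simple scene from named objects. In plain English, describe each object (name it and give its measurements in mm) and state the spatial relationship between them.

A is a four-legged stool. The seat is 251×261 mm, 39 mm thick, top at z = 383 mm. It stands on four square legs, each 32×32 mm in cross-section, from z = 0 to the seat underside, each flush with a corner of the seat.

B is a bookshelf 1070 mm wide overall, 348 mm deep and 2197 mm tall. The two sides are 36 mm thick vertical panels. 6 horizontal shelves of 27 mm thickness span between the inner faces of the sides; the lowest shelf sits on the floor and shelves are stacked with a clear vertical gap of 398 mm between each pair.

C is a spool: two coaxial disc flanges of radius 108 mm and thickness 9 mm, joined by a core cylinder of radius 41 mm and height 77 mm. The lower flange rests on z = 0 and the three cylinders share a vertical axis.

The bookshelf is on the floor beside the stool on its +y side. The spool is on top of the stool.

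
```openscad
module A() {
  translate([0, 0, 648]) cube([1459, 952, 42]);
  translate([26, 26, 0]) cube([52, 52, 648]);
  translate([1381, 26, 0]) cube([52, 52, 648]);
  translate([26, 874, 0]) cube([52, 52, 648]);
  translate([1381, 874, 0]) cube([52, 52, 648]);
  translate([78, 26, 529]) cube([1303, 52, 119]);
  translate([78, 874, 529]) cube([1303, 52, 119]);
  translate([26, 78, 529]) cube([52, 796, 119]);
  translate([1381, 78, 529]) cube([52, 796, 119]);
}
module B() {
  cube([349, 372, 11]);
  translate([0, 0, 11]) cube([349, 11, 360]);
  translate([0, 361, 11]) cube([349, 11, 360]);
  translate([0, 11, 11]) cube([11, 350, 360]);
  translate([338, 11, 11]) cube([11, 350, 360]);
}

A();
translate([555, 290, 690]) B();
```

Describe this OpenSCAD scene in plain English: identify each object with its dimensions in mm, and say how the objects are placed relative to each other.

A is a table: top 1459 mm (x) × 952 mm (y), 42 mm thick, upper face at z = 690 mm, on four 52×52 mm square legs, each inset 26 mm from the nearest pair of top edges, running from z = 0 to the bottom of the top. Four apron rails, 52 mm thick and 119 mm tall, run between adjacent legs with their top edges flush with the underside of the top and their outer faces flush with the legs' outer faces.

B is an open storage box with external size 349×372×371 mm and wall thickness 11 mm (the base is also 11 mm thick). The base covers the whole footprint; the four walls stand on the base, with the y-facing walls full-width and the x-facing walls fitting between their inner faces.

The open box is on top of the table, centred.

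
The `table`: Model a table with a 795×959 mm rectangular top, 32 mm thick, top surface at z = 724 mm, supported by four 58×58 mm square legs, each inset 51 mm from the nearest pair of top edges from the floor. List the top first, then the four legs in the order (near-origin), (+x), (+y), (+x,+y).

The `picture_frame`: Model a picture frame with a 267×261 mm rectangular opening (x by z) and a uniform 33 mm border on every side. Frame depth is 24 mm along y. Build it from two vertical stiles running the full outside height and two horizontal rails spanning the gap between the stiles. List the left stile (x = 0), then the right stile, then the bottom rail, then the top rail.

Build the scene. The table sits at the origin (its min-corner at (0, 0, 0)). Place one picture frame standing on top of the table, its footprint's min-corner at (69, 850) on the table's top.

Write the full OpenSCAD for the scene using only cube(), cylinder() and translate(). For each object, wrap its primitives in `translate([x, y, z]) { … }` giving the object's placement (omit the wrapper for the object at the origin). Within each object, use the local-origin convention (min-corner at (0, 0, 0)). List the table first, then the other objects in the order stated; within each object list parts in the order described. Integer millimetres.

translate([0, 0, 692]) cube([795, 959, 32]);
translate([51, 51, 0]) cube([58, 58, 692]);
translate([686, 51, 0]) cube([58, 58, 692]);
translate([51, 850, 0]) cube([58, 58, 692]);
translate([686, 850, 0]) cube([58, 58, 692]);
translate([69, 850, 724]) {
  cube([33, 24, 327]);
  translate([300, 0, 0]) cube([33, 24, 327]);
  translate([33, 0, 0]) cube([267, 24, 33]);
  translate([33, 0, 294]) cube([267, 24, 33]);
}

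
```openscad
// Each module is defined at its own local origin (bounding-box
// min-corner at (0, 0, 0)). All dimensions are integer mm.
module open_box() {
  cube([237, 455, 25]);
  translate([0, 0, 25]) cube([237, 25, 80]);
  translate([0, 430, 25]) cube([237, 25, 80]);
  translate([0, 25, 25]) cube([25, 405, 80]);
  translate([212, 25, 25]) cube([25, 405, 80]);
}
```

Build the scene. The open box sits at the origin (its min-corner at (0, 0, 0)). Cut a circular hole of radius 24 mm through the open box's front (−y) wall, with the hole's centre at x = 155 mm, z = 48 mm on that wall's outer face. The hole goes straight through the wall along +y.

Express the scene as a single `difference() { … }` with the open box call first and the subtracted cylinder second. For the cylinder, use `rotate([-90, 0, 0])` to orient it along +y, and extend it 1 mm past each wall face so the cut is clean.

difference() {
  open_box();
  translate([155, -1, 48]) rotate([-90, 0, 0]) cylinder(h = 27, r = 24);
}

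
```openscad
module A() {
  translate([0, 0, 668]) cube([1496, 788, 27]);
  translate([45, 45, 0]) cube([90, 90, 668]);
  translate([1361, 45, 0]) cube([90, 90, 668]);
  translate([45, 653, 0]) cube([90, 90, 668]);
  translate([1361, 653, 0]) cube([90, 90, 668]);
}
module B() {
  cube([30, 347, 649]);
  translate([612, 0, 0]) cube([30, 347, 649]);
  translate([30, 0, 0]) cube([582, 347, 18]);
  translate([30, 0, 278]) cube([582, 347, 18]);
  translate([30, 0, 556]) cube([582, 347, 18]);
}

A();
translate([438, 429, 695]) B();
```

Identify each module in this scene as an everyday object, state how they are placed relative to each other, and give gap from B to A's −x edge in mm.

The bookshelf's min-x is at 438; the table's min-x is 0; gap = 438 mm.

A is a table. B is a bookshelf. The bookshelf is on top of the table. The gap from the bookshelf to the table's −x edge is 438 mm.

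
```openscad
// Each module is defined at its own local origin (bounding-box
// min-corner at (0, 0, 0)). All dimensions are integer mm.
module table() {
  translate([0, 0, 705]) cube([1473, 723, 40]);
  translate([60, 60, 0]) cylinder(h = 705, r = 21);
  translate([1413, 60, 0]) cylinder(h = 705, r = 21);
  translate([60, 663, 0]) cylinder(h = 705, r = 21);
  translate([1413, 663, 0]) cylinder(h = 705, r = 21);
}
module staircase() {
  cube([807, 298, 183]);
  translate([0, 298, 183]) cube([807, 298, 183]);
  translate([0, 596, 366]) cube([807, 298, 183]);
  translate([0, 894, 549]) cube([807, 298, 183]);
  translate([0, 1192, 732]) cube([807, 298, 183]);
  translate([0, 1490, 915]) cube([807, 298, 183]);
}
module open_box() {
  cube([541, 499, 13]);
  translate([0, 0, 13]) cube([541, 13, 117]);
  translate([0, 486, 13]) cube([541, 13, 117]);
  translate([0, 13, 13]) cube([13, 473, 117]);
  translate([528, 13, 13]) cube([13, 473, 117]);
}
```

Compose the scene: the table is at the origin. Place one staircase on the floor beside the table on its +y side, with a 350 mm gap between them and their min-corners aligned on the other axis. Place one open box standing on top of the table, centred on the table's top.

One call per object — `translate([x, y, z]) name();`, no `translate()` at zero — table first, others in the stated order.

table();
translate([0, 1073, 0]) staircase();
translate([466, 112, 745]) open_box();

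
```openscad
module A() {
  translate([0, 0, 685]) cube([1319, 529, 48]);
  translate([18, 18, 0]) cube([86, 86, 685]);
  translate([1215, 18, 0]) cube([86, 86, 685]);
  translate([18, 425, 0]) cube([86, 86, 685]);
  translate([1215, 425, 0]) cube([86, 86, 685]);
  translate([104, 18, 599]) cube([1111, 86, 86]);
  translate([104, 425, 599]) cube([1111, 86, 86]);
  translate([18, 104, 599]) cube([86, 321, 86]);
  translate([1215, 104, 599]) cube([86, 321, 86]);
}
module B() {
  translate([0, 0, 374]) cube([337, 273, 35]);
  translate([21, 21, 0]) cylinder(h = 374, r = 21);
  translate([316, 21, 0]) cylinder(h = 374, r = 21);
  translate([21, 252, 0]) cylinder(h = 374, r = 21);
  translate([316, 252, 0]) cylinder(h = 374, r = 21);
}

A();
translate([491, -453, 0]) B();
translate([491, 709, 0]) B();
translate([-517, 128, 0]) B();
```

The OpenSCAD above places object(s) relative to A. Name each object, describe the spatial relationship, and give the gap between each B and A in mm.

Each stool's nearest face is 180 mm from the table's bounding box.

A is a table. B is a stool. Three stools sit around the table at the −y, +y, −x sides. The gap between each stool and the table is 180 mm.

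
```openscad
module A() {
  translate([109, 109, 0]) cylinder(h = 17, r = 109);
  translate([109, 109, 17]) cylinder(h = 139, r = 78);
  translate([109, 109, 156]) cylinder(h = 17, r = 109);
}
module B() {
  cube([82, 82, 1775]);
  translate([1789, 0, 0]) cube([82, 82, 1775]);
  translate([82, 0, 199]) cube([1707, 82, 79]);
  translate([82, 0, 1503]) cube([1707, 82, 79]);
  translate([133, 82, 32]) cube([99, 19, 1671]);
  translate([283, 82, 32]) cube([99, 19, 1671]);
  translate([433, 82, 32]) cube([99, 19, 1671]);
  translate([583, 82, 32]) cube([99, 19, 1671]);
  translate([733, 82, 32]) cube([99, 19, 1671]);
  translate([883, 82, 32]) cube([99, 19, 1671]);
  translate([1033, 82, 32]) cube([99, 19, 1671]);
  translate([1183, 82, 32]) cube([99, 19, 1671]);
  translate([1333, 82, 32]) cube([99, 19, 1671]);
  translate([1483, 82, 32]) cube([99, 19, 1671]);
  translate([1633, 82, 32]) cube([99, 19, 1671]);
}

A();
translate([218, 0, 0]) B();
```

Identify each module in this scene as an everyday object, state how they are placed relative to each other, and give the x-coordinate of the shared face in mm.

A is a spool. B is a fence section. The fence section is against the spool's +x side, with their −y faces flush. The x-coordinate of the shared face is 218 mm.

The spool's +x face and the fence section's −x face are both at x = 218 mm.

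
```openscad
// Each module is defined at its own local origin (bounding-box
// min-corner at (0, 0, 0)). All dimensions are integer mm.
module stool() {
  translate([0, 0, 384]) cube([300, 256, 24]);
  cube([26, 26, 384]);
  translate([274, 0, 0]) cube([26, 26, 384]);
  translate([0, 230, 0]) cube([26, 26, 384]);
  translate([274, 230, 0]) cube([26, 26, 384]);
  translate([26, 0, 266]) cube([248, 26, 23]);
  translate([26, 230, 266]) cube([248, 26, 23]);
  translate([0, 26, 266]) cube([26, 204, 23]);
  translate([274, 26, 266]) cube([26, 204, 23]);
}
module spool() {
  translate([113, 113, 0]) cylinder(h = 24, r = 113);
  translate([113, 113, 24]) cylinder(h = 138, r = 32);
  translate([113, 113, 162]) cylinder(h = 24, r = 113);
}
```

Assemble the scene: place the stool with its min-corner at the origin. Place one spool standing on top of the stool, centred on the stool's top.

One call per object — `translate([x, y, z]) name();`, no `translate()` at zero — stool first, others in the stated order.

stool();
translate([37, 15, 408]) spool();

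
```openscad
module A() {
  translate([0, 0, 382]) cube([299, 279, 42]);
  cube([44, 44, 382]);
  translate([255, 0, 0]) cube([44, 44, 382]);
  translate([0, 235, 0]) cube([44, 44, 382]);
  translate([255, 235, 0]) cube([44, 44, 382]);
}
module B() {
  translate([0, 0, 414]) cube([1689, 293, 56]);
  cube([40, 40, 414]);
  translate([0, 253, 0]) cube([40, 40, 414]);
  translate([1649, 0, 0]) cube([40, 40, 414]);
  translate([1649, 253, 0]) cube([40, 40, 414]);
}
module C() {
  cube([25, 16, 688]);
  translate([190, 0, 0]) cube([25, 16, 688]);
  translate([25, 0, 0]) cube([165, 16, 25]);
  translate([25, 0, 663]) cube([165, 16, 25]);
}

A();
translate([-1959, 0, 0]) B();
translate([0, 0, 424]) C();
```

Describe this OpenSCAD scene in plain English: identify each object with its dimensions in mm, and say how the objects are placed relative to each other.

A is a simple wooden stool: a rectangular seat 299 mm (x) by 279 mm (y), 42 mm thick, top face at z = 424 mm, on four square legs, each 44×44 mm in cross-section. The legs rest on z = 0, each flush with a corner of the seat.

B is a bench: a 1689×293 mm seat slab, 56 mm thick, top at z = 470 mm, on four 40×40 mm square legs flush with the seat corners and standing on z = 0.

C is a picture frame with a 165×638 mm rectangular opening (x by z) and a uniform 25 mm border on every side. Frame depth is 16 mm along y. It is built from two vertical stiles running the full outside height and two horizontal rails spanning the gap between the stiles.

The bench is on the floor beside the stool on its −x side. The picture frame is on top of the stool.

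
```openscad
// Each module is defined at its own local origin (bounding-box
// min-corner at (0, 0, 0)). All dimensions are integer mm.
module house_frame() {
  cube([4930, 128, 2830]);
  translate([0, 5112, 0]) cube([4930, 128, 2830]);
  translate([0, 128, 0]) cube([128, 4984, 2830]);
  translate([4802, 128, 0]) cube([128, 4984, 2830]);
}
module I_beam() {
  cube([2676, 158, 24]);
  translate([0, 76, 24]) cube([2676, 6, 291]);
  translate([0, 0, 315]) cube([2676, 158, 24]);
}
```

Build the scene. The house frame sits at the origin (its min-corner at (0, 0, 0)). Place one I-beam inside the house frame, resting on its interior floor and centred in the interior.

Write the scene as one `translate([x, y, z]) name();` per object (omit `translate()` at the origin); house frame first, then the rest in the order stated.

house_frame();
translate([1127, 2541, 0]) I_beam();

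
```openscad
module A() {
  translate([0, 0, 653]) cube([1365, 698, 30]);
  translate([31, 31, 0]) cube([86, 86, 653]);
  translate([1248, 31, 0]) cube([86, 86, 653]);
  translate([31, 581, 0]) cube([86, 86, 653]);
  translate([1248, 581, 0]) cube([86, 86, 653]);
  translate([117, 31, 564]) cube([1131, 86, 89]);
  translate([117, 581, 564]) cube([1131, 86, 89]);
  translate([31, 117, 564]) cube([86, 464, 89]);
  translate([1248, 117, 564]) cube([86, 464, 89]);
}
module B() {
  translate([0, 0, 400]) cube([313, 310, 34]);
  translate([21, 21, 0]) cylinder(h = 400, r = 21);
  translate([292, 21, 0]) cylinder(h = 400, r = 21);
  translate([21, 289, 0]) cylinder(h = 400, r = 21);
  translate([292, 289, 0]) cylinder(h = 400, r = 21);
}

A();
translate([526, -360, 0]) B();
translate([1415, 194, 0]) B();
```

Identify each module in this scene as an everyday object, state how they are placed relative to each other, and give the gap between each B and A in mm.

Each stool's nearest face is 50 mm from the table's bounding box.

A is a table. B is a stool. Two stools sit around the table at the −y, +x sides. The gap between each stool and the table is 50 mm.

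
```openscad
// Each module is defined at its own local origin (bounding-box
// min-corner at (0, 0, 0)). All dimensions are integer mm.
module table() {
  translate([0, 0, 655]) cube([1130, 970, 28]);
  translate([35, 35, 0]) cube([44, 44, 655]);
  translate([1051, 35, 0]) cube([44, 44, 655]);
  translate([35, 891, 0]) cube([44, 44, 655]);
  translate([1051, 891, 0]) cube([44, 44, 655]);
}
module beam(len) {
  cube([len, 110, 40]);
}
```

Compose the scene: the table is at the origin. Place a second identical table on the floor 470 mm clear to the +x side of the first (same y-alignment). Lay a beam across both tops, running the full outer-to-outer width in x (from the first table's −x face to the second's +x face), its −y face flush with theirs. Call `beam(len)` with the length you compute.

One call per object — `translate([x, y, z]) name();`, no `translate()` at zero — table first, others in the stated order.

table();
translate([1600, 0, 0]) table();
translate([0, 0, 683]) beam(2730);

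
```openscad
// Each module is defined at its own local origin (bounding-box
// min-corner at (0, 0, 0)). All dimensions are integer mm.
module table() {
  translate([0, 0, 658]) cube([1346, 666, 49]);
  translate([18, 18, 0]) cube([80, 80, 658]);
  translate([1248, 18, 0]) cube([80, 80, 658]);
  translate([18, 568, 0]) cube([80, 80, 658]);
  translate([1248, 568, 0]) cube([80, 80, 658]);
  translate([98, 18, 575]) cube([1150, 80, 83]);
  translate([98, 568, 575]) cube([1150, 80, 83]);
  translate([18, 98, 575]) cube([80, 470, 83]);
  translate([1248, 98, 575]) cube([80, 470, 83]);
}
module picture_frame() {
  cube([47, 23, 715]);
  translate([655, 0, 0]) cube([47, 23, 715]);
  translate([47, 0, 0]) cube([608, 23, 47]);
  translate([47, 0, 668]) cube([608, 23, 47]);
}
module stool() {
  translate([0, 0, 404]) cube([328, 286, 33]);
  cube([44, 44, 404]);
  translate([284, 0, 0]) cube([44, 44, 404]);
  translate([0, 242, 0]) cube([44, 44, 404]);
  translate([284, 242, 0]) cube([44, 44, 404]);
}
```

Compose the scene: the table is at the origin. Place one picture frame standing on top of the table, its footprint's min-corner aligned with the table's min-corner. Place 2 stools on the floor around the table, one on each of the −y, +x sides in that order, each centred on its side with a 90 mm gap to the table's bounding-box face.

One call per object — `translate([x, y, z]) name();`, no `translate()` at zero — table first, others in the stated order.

table();
translate([0, 0, 707]) picture_frame();
translate([509, -376, 0]) stool();
translate([1436, 190, 0]) stool();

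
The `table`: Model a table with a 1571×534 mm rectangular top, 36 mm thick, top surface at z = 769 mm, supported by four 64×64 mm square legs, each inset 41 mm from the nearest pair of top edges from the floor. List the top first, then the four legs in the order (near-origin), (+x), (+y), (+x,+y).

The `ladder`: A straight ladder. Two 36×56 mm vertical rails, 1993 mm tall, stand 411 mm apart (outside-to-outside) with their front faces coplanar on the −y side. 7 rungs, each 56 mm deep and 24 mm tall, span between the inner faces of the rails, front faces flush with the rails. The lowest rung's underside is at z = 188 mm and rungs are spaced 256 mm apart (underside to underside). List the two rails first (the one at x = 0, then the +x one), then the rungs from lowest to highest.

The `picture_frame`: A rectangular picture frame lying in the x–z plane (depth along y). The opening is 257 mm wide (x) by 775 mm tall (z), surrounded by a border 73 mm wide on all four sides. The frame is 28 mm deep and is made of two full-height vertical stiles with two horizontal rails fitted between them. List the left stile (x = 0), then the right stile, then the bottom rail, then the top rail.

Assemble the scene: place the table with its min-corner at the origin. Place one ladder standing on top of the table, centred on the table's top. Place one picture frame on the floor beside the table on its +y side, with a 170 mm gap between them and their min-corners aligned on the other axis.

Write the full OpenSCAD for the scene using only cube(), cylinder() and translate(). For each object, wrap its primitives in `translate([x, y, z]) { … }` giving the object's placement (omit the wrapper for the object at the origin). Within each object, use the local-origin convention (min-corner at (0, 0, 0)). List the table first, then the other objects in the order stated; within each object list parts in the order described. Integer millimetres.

translate([0, 0, 733]) cube([1571, 534, 36]);
translate([41, 41, 0]) cube([64, 64, 733]);
translate([1466, 41, 0]) cube([64, 64, 733]);
translate([41, 429, 0]) cube([64, 64, 733]);
translate([1466, 429, 0]) cube([64, 64, 733]);
translate([580, 239, 769]) {
  cube([36, 56, 1993]);
  translate([375, 0, 0]) cube([36, 56, 1993]);
  translate([36, 0, 188]) cube([339, 56, 24]);
  translate([36, 0, 444]) cube([339, 56, 24]);
  translate([36, 0, 700]) cube([339, 56, 24]);
  translate([36, 0, 956]) cube([339, 56, 24]);
  translate([36, 0, 1212]) cube([339, 56, 24]);
  translate([36, 0, 1468]) cube([339, 56, 24]);
  translate([36, 0, 1724]) cube([339, 56, 24]);
}
translate([0, 704, 0]) {
  cube([73, 28, 921]);
  translate([330, 0, 0]) cube([73, 28, 921]);
  translate([73, 0, 0]) cube([257, 28, 73]);
  translate([73, 0, 848]) cube([257, 28, 73]);
}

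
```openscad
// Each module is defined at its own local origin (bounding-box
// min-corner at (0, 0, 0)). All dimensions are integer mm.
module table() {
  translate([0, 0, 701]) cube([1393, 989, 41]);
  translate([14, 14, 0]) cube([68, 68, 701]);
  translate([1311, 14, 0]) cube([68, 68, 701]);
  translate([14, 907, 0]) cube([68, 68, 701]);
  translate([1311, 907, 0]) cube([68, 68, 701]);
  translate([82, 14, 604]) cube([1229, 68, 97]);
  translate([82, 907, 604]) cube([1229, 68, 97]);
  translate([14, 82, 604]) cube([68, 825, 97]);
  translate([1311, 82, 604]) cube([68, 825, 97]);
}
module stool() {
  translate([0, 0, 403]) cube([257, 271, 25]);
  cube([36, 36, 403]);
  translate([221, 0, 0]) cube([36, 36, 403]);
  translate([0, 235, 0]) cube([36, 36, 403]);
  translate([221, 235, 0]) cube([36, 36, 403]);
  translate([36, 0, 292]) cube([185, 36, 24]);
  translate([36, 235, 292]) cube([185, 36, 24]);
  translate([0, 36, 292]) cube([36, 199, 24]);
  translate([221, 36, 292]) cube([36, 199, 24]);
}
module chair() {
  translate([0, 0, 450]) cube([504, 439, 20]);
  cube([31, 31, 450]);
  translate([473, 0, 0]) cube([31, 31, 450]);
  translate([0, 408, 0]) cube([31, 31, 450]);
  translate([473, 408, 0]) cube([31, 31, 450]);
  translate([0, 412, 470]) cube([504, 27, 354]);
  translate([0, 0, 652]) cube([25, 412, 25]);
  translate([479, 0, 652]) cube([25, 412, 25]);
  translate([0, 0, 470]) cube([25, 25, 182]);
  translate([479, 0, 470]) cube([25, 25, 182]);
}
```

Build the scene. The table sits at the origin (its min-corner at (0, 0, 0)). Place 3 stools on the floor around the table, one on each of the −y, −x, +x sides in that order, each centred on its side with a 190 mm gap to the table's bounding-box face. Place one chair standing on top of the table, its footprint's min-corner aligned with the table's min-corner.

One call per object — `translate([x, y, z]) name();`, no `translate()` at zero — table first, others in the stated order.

table();
translate([568, -461, 0]) stool();
translate([-447, 359, 0]) stool();
translate([1583, 359, 0]) stool();
translate([0, 0, 742]) chair();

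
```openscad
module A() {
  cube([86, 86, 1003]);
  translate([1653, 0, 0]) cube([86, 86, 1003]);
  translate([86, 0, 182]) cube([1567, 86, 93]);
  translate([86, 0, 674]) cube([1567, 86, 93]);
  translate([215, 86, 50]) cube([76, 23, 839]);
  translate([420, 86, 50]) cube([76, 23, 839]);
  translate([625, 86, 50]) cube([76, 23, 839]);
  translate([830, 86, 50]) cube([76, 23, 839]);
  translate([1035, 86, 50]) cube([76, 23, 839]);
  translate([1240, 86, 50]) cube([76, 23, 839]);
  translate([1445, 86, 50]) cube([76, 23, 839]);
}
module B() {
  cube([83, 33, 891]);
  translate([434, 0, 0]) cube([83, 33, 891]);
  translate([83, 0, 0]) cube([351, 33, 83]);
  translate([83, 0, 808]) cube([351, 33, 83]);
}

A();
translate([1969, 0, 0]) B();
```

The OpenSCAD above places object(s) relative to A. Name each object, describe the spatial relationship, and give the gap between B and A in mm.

The picture frame's nearest face is 230 mm from the fence section's +x face.

A is a fence section. B is a picture frame. The picture frame is on the floor beside the fence section on its +x side. The gap between the picture frame and the fence section is 230 mm.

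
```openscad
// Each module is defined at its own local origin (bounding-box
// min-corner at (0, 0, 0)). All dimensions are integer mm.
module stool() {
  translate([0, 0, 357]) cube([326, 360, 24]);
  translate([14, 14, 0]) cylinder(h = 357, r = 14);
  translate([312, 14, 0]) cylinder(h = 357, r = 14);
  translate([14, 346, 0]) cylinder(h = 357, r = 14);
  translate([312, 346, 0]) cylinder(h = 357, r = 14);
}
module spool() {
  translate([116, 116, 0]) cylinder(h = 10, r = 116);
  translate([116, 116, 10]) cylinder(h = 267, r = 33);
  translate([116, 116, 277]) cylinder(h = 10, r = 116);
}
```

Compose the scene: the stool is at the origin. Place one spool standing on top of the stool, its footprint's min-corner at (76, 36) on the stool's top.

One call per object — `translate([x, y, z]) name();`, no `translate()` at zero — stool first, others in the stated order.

stool();
translate([76, 36, 381]) spool();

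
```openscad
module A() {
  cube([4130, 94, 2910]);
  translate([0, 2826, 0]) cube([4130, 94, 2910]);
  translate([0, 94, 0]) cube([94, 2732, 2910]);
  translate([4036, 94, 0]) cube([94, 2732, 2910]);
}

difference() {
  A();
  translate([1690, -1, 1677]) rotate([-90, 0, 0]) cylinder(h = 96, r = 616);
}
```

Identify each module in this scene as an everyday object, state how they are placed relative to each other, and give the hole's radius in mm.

A is a house frame. The house frame has a circular hole through its front wall. The hole's radius is 616 mm.

The subtracted cylinder has r = 616 mm.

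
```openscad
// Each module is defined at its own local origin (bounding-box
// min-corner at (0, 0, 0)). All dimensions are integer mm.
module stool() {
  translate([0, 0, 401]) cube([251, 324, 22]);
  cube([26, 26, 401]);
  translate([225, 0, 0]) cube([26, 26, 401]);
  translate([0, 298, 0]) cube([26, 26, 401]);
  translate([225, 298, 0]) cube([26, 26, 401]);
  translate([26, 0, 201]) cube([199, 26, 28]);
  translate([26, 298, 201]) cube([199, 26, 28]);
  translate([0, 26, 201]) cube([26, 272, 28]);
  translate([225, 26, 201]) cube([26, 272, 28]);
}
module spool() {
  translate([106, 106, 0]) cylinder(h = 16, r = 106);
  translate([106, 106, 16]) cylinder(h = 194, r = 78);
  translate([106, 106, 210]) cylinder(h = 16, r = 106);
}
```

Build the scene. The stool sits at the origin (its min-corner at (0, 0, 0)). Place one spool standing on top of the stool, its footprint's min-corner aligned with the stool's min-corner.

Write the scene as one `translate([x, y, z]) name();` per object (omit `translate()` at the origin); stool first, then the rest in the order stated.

stool();
translate([0, 0, 423]) spool();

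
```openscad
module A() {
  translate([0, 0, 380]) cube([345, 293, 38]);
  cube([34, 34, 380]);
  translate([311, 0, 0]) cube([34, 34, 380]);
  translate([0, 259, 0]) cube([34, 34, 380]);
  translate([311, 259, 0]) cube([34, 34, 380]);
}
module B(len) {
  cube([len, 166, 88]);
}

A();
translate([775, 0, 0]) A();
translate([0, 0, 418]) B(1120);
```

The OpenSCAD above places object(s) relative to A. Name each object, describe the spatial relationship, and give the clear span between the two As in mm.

Second stool starts at x = 775; first ends at x = 345; clear span = 775 − 345 = 430 mm.

A is a stool. B is a beam. A beam spans the tops of two stools. The clear span between the two stools is 430 mm.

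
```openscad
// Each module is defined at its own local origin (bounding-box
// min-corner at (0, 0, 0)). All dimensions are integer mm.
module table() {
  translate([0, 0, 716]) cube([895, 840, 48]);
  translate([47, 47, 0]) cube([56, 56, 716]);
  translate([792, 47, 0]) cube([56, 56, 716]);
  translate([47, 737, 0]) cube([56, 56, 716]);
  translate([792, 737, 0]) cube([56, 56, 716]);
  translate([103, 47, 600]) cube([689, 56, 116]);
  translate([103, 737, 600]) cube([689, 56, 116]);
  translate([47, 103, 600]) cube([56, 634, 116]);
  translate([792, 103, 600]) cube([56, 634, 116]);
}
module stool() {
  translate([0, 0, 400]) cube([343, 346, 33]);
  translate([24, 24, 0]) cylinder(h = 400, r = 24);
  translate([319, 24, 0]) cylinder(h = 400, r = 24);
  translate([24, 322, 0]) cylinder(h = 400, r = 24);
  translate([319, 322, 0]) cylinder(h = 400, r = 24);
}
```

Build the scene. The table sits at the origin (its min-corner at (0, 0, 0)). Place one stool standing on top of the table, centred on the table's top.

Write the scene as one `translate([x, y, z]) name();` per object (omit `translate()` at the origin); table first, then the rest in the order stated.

table();
translate([276, 247, 764]) stool();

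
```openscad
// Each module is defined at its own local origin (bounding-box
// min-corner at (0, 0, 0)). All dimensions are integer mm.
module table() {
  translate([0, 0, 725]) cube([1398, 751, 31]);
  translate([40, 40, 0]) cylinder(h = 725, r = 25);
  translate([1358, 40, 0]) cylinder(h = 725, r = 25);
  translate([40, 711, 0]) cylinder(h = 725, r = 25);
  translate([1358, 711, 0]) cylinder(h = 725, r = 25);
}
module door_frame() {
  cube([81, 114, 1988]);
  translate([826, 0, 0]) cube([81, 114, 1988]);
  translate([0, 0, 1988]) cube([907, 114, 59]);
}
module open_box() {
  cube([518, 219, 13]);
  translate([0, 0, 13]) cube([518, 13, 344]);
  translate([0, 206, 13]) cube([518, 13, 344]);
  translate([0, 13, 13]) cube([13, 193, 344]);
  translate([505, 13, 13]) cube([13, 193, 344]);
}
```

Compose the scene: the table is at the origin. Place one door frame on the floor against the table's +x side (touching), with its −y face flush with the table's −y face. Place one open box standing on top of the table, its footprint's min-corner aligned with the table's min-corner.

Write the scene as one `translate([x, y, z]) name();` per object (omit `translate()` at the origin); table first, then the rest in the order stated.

table();
translate([1398, 0, 0]) door_frame();
translate([0, 0, 756]) open_box();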